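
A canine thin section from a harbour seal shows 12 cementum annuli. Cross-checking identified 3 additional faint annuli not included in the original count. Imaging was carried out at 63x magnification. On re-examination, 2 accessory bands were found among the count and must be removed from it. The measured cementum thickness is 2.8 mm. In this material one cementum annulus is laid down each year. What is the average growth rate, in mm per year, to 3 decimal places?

Correcting the raw count gives 12 − 2 + 3 = 13 true cementum annuli.
Mean rate = 2.8 mm / 13 years ≈ 0.215 mm per year.

0.215 mm per year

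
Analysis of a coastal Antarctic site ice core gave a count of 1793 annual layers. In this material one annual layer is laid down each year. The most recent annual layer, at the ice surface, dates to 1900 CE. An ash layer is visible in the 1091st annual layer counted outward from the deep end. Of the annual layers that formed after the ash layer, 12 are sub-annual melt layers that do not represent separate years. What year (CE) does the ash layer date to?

The ash layer sits at annual layer 1091 from the deep end, so 1793 − 1091 = 702 annual layers formed after it.
Excluding 12 false annual layers: 702 − 12 = 690.
The annual layer at the ice surface is 1900 CE, so the ash layer dates to 1900 − 690 = 1210 CE.

1210 CE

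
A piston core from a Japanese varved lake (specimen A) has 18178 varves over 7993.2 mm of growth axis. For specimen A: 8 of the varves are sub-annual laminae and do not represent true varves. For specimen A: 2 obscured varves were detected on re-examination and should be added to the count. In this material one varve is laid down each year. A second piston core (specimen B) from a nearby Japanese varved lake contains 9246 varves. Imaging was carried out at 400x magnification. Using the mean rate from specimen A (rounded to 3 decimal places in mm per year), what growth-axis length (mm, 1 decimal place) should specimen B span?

4068.2 mm

Specimen A: after corrections the count is 18178 − 8 + 2 = 18172 varves.
A: 7993.2 mm over 18172 years gives 7993.2 / 18172 ≈ 0.440 mm/year.
Length of B = 0.440 × 9246 = 4068.2 mm.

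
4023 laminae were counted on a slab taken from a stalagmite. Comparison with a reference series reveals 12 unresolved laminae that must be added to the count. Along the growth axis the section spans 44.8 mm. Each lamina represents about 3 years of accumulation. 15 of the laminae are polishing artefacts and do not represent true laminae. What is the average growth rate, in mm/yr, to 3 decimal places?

True lamina count = 4023 − 15 + 12 = 4020.
4020 laminae at 3 years each span 4020 × 3 = 12060 years.
Mean rate = 44.8 mm / 12060 years ≈ 0.004 mm/yr.

0.004 mm/yr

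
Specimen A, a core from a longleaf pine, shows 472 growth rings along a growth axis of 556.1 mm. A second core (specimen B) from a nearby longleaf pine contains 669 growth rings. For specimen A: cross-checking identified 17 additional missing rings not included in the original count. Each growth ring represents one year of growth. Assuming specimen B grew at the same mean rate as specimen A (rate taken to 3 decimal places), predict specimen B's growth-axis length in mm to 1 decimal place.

Specimen A: true growth ring count = 472 + 17 = 489.
A: Extension rate ≈ 556.1 / 489 = 1.137 mm/yr.
Length of B = 1.137 × 669 = 760.7 mm.

760.7 mm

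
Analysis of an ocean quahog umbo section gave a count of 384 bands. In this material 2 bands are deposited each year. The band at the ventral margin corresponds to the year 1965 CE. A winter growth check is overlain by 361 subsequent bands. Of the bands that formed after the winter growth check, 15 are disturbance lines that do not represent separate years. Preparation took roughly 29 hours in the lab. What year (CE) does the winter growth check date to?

361 bands formed after the winter growth check.
Excluding 15 false bands: 361 − 15 = 346.
Dividing by 2 bands per year: 346 / 2 = 173 years.
1965 − 173 = 1792 CE.

1792 CE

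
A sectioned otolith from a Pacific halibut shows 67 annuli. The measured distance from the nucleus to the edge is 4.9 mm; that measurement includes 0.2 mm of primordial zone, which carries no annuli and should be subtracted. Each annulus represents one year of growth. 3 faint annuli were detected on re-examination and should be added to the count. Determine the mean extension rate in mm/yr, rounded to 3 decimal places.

0.067 mm/yr

After corrections the count is 67 + 3 = 70 annuli.
Net length = 4.9 − 0.2 = 4.7 mm.
Extension rate ≈ 4.7 / 70 = 0.067 mm/yr.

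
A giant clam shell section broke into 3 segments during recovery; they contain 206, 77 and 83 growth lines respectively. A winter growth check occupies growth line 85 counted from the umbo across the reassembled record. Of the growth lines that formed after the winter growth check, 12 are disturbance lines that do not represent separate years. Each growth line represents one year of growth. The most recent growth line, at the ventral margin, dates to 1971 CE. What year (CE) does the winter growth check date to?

Total growth lines = 206 + 77 + 83 = 366.
Between growth line 85 and the ventral margin there are 366 − 85 = 281 growth lines.
Removing the 12 false growth lines leaves 281 − 12 = 269 true growth lines beyond the winter growth check.
1971 − 269 = 1702 CE.

1702 CE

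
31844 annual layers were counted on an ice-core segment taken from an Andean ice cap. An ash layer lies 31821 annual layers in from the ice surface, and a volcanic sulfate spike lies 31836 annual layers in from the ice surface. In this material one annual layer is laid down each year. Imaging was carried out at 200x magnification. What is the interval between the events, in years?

The two markers are separated by 31836 − 31821 = 15 annual layers.
That is 15 years at one annual layer per year.

15 yr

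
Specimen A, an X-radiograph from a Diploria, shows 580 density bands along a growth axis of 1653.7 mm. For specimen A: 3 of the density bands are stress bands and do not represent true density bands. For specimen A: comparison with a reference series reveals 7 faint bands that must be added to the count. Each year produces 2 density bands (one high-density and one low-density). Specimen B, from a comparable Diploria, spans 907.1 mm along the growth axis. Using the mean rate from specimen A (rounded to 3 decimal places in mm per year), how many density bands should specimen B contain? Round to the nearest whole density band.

320 density bands

Specimen A: adjusted count: 580 − 3 + 7 = 584 density bands.
Specimen A: dividing by 2 density bands per year: 584 / 2 = 292 years.
A: Mean rate = 1653.7 mm / 292 years ≈ 5.663 mm per year.
Specimen B: 907.1 mm / 5.663 mm per year = 160.18 years; at 2 density bands per year that is 160.18 × 2 ≈ 320 density bands.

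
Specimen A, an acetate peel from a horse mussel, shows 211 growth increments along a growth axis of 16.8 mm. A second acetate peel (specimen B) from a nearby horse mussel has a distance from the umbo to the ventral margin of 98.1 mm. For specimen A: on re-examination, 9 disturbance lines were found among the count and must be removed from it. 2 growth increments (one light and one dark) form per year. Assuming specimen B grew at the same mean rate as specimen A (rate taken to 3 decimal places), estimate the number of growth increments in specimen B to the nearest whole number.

1182 growth increments

Specimen A: true growth increment count = 211 − 9 = 202.
Specimen A: with 2 growth increments per year, 202 / 2 = 101 years.
A: Mean rate = 16.8 mm / 101 years ≈ 0.166 mm per year.
For B, 98.1 / 0.166 = 590.96 years; at 2 growth increments per year that is 590.96 × 2 ≈ 1182 growth increments.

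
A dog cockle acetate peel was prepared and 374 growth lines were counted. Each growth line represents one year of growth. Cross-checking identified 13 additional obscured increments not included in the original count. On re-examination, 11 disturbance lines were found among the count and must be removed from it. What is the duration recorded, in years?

After corrections the count is 374 − 11 + 13 = 376 growth lines.
At one growth line per year, that is 376 years.

376 years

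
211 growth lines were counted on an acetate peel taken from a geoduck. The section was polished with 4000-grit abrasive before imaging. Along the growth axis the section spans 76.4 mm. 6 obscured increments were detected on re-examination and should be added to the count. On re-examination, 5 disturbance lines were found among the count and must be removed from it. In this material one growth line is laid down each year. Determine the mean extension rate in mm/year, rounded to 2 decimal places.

0.36 mm/year

Correcting the raw count gives 211 − 5 + 6 = 212 true growth lines.
Mean rate = 76.4 mm / 212 years ≈ 0.36 mm/year.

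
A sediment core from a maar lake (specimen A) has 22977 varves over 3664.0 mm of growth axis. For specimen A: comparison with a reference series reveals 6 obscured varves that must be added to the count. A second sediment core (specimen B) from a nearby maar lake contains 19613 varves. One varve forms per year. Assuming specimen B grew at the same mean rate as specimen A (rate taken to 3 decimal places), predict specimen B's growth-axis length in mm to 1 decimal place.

Specimen A: correcting the raw count gives 22977 + 6 = 22983 true varves.
A: Mean rate = 3664.0 mm / 22983 years ≈ 0.159 mm/year.
B's length ≈ 0.159 × 19613 = 3118.5 mm.

3118.5 mm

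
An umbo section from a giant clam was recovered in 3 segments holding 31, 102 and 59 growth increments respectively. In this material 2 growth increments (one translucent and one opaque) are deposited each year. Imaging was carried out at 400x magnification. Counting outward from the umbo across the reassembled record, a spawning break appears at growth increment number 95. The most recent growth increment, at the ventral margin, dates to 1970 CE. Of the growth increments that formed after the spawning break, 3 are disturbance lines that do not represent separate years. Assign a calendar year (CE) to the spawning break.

1923 CE

Total growth increments = 31 + 102 + 59 = 192.
The spawning break sits at growth increment 95 from the umbo, so 192 − 95 = 97 growth increments formed after it.
Excluding 3 false growth increments: 97 − 3 = 94.
With 2 growth increments per year, 94 / 2 = 47 years.
1970 − 47 = 1923 CE.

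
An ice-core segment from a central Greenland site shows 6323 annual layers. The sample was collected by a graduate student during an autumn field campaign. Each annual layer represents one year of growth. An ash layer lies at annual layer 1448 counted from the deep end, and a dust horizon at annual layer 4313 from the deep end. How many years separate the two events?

The two markers are separated by 4313 − 1448 = 2865 annual layers.
That is 2865 years at one annual layer per year.

2865 yr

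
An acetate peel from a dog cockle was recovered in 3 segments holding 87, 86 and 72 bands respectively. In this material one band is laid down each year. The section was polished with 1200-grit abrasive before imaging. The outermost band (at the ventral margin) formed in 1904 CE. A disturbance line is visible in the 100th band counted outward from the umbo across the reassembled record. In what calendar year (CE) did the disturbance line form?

1759 CE

Total bands = 87 + 86 + 72 = 245.
245 − 100 = 145 bands lie beyond the disturbance line toward the ventral margin.
Counting back 145 years from 1904 CE places the disturbance line in 1904 − 145 = 1759 CE.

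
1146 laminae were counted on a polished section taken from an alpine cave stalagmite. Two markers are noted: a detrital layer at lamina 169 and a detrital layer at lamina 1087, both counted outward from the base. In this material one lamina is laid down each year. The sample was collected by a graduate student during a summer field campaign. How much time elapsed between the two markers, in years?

Separation: 1087 − 169 = 918 laminae.
One lamina per year makes the interval 918 years.

918 yr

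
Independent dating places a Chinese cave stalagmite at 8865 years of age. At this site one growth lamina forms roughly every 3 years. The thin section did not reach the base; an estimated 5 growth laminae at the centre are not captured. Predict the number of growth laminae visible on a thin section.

At 3 years per growth lamina, 8865 / 3 = 2955 growth laminae are expected.
2955 − 5 missed = 2950 growth laminae expected in the prepared section.

2950 growth laminae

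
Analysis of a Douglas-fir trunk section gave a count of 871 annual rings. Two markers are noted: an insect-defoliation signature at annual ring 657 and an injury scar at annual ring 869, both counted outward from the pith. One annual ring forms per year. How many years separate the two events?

869 − 657 = 212 annual rings lie between the two events.
At one annual ring per year, 212 years elapsed between them.

212 years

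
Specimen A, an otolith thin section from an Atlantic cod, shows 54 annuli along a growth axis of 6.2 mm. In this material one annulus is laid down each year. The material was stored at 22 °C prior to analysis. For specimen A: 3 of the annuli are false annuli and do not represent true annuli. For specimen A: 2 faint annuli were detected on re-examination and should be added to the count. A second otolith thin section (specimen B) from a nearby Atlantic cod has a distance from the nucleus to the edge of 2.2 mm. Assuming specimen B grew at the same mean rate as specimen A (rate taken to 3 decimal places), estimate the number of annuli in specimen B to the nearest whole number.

19 annuli

Specimen A: adjusted count: 54 − 3 + 2 = 53 annuli.
A: Mean rate = 6.2 mm / 53 years ≈ 0.117 mm per year.
For B, 2.2 / 0.117 = 18.80 years ≈ 19 annuli.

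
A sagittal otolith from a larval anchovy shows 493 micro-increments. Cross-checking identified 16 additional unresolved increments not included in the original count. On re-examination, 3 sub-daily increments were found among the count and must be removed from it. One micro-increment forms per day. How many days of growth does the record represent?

506 days

Correcting the raw count gives 493 − 3 + 16 = 506 true micro-increments.
One micro-increment per day makes the duration 506 days.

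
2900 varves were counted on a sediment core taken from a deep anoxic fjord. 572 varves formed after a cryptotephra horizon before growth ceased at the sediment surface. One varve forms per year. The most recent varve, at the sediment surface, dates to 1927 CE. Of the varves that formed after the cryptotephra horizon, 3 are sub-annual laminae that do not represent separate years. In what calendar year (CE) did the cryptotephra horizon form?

1358 CE

572 varves formed after the cryptotephra horizon.
572 − 3 false = 569 true varves after the cryptotephra horizon.
1927 − 569 = 1358 CE.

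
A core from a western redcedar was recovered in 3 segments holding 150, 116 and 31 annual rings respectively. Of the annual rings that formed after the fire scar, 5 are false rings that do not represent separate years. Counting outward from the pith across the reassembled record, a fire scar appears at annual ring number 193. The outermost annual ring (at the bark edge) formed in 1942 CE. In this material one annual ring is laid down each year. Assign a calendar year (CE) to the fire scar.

Total annual rings = 150 + 116 + 31 = 297.
The fire scar sits at annual ring 193 from the pith, so 297 − 193 = 104 annual rings formed after it.
Excluding 5 false annual rings: 104 − 5 = 99.
1942 − 99 = 1843 CE.

1843 CE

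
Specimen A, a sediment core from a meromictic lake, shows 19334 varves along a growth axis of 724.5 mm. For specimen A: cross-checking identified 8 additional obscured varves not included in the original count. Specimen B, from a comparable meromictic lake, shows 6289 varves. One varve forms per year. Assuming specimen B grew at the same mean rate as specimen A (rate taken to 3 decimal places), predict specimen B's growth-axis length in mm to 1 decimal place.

232.7 mm

Specimen A: adjusted count: 19334 + 8 = 19342 varves.
A: Mean rate = 724.5 mm / 19342 years ≈ 0.037 mm/year.
Length of B = 0.037 × 6289 = 232.7 mm.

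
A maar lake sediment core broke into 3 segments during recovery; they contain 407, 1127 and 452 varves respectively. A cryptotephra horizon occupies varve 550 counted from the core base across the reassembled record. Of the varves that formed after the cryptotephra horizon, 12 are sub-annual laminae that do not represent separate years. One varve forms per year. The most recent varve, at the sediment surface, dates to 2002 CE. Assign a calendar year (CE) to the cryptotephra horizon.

578 CE

Total varves = 407 + 1127 + 452 = 1986.
The cryptotephra horizon sits at varve 550 from the core base, so 1986 − 550 = 1436 varves formed after it.
Excluding 12 false varves: 1436 − 12 = 1424.
2002 − 1424 = 578 CE.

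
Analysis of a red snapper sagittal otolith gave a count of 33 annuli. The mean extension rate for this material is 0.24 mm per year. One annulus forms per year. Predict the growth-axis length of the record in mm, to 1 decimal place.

The record spans 33 years at 0.24 mm per year.
Predicted length = 0.24 mm/year × 33 years = 7.9 mm.

7.9 mm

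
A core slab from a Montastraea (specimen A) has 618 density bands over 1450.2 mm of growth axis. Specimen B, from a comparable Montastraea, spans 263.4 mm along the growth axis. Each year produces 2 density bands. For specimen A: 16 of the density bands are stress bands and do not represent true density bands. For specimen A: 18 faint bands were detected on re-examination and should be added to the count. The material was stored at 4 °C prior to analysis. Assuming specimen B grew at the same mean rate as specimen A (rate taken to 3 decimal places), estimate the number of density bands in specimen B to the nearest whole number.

Specimen A: true density band count = 618 − 16 + 18 = 620.
Specimen A: dividing by 2 density bands per year: 620 / 2 = 310 years.
A: 1450.2 mm over 310 years gives 1450.2 / 310 ≈ 4.678 mm/year.
B spans 263.4 / 4.678 = 56.31 years; at 2 density bands per year that is 56.31 × 2 ≈ 113 density bands.

113 density bands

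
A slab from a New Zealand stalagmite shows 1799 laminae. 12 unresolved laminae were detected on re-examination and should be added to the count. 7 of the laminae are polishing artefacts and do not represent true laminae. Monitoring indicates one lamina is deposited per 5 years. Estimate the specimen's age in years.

9020 years

Adjusted count: 1799 − 7 + 12 = 1804 laminae.
Multiplying by 5 years per lamina: 1804 × 5 = 9020 years.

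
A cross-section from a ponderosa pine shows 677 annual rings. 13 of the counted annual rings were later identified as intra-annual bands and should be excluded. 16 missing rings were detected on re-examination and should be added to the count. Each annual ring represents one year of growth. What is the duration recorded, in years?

Correcting the raw count gives 677 − 13 + 16 = 680 true annual rings.
At one annual ring per year, that is 680 years.

680 yr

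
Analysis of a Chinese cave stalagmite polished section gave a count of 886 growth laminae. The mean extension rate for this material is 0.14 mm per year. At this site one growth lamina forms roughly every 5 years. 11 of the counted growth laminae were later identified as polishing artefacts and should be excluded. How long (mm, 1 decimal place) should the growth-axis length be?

612.5 mm

Adjusted count: 886 − 11 = 875 growth laminae.
At 5 years per growth lamina, 875 × 5 = 4375 years.
4375 years at 0.14 mm/year gives 0.14 × 4375 = 612.5 mm.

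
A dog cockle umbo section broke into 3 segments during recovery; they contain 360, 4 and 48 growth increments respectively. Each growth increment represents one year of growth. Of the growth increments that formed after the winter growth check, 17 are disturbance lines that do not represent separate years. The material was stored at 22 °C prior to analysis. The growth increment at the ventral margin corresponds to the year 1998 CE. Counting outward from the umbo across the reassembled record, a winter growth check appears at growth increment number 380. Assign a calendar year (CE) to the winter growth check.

1983 CE

Total growth increments = 360 + 4 + 48 = 412.
The winter growth check sits at growth increment 380 from the umbo, so 412 − 380 = 32 growth increments formed after it.
Excluding 17 false growth increments: 32 − 17 = 15.
The growth increment at the ventral margin is 1998 CE, so the winter growth check dates to 1998 − 15 = 1983 CE.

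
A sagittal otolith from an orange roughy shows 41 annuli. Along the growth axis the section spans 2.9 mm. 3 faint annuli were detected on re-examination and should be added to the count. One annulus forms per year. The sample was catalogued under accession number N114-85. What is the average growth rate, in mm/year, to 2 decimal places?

Adjusted count: 41 + 3 = 44 annuli.
Mean rate = 2.9 mm / 44 years ≈ 0.07 mm/year.

0.07 mm/year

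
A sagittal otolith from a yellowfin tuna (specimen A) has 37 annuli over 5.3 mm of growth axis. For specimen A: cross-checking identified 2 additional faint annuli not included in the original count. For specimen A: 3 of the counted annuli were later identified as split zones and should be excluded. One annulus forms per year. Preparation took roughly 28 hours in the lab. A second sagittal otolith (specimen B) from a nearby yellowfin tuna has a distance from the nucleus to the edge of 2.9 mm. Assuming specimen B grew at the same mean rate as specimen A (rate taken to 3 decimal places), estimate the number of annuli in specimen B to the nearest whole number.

Specimen A: correcting the raw count gives 37 − 3 + 2 = 36 true annuli.
A: Mean rate = 5.3 mm / 36 years ≈ 0.147 mm/yr.
For B, 2.9 / 0.147 = 19.73 years ≈ 20 annuli.

20 annuli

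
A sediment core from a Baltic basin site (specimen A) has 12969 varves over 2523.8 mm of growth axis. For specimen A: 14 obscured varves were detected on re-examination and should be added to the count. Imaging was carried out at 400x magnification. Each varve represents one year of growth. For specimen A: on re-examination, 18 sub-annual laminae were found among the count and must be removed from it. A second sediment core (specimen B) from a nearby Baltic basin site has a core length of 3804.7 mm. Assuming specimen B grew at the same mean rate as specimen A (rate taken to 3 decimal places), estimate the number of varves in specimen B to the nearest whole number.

Specimen A: true varve count = 12969 − 18 + 14 = 12965.
A: Extension rate ≈ 2523.8 / 12965 = 0.195 mm/yr.
For B, 3804.7 / 0.195 = 19511.28 years ≈ 19511 varves.

19511 varves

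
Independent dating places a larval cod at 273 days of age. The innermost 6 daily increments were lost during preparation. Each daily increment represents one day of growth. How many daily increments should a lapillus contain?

267 daily increments

Expected daily increments over 273 days: 273.
Less the 6 uncaptured daily increments: 273 − 6 = 267.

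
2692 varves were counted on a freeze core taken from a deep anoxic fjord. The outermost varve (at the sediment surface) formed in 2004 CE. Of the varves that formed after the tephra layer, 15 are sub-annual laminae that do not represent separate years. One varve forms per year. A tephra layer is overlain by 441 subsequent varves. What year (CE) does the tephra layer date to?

1578 CE

There are 441 varves younger than the tephra layer.
Removing the 15 false varves leaves 441 − 15 = 426 true varves beyond the tephra layer.
The varve at the sediment surface is 2004 CE, so the tephra layer dates to 2004 − 426 = 1578 CE.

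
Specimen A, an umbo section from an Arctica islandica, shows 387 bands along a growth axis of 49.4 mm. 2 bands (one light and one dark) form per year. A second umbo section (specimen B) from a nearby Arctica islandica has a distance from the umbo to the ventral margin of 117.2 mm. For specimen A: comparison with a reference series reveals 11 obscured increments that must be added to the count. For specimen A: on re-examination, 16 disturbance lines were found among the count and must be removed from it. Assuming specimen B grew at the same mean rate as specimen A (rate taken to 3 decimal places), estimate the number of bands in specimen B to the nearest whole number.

905 bands

Specimen A: adjusted count: 387 − 16 + 11 = 382 bands.
Specimen A: 382 bands at 2 per year is 382 / 2 = 191 years.
A: Mean rate = 49.4 mm / 191 years ≈ 0.259 mm per year.
For B, 117.2 / 0.259 = 452.51 years; at 2 bands per year that is 452.51 × 2 ≈ 905 bands.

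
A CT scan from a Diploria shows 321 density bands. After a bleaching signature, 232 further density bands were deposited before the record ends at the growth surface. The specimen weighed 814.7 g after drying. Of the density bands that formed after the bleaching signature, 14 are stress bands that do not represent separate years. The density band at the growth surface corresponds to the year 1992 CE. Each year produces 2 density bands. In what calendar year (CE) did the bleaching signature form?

1883 CE

There are 232 density bands younger than the bleaching signature.
Removing the 14 false density bands leaves 232 − 14 = 218 true density bands beyond the bleaching signature.
Dividing by 2 density bands per year: 218 / 2 = 109 years.
Counting back 109 years from 1992 CE places the bleaching signature in 1992 − 109 = 1883 CE.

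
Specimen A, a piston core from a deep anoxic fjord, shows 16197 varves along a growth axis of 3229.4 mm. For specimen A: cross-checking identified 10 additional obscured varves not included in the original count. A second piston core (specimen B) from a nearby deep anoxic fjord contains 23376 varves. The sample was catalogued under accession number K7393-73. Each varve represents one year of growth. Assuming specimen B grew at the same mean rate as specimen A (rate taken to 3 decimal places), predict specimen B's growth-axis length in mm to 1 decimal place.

Specimen A: correcting the raw count gives 16197 + 10 = 16207 true varves.
A: 3229.4 mm over 16207 years gives 3229.4 / 16207 ≈ 0.199 mm/year.
Length of B = 0.199 × 23376 = 4651.8 mm.

4651.8 mm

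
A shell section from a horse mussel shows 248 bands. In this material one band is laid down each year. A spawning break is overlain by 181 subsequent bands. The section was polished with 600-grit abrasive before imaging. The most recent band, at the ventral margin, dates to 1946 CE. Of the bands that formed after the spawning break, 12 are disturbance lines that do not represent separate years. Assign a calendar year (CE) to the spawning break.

1777 CE

181 bands formed after the spawning break.
181 − 12 false = 169 true bands after the spawning break.
The band at the ventral margin is 1946 CE, so the spawning break dates to 1946 − 169 = 1777 CE.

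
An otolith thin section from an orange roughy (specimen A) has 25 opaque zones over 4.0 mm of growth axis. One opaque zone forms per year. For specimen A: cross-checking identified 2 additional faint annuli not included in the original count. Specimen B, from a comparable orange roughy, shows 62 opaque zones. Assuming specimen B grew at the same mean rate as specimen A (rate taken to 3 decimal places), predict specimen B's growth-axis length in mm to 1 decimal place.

Specimen A: true opaque zone count = 25 + 2 = 27.
A: 4.0 mm over 27 years gives 4.0 / 27 ≈ 0.148 mm/yr.
For B, 0.148 mm/year × 62 years = 9.2 mm.

9.2 mm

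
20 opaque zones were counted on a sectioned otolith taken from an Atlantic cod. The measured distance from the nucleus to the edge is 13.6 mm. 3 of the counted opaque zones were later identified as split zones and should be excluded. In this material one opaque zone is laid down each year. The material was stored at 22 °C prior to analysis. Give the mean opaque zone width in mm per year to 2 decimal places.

0.80 mm per year

Adjusted count: 20 − 3 = 17 opaque zones.
Mean rate = 13.6 mm / 17 years ≈ 0.80 mm per year.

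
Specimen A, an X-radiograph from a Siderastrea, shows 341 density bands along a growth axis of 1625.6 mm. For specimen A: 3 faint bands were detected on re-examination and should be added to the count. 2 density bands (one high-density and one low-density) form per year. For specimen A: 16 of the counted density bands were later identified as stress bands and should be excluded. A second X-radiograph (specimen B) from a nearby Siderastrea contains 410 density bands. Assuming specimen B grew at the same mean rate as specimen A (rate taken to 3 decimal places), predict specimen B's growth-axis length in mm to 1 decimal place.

Specimen A: adjusted count: 341 − 16 + 3 = 328 density bands.
Specimen A: with 2 density bands per year, 328 / 2 = 164 years.
A: Extension rate ≈ 1625.6 / 164 = 9.912 mm/year.
Specimen B: dividing by 2 density bands per year: 410 / 2 = 205 years. B's length ≈ 9.912 × 205 = 2032.0 mm.

2032.0 mm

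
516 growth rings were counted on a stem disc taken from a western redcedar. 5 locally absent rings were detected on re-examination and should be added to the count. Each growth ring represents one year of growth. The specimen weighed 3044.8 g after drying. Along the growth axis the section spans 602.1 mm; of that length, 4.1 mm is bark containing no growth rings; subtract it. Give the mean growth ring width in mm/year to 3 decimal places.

Correcting the raw count gives 516 + 5 = 521 true growth rings.
Removing the 4.1 mm offcut leaves 602.1 − 4.1 = 598.0 mm.
598.0 mm over 521 years gives 598.0 / 521 ≈ 1.148 mm/year.

1.148 mm/year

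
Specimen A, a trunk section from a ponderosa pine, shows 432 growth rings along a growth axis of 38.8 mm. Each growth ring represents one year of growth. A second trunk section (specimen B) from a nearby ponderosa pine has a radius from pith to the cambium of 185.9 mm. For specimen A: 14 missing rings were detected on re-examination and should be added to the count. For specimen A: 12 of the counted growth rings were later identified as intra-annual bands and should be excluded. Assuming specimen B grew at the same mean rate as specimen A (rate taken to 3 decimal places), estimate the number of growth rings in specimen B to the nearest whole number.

Specimen A: true growth ring count = 432 − 12 + 14 = 434.
A: 38.8 mm over 434 years gives 38.8 / 434 ≈ 0.089 mm/year.
For B, 185.9 / 0.089 = 2088.76 years ≈ 2089 growth rings.

2089 growth rings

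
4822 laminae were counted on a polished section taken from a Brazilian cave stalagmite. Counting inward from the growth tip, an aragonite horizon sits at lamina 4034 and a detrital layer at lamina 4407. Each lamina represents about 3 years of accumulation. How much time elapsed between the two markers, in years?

1119 yr

Separation: 4407 − 4034 = 373 laminae.
Multiplying by 3 years per lamina: 373 × 3 = 1119 years.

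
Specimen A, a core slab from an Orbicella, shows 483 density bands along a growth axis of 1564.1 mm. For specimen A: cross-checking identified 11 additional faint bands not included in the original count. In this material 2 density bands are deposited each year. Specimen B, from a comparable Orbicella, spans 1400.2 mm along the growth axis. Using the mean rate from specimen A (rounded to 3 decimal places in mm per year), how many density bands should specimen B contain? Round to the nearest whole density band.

Specimen A: adjusted count: 483 + 11 = 494 density bands.
Specimen A: with 2 density bands per year, 494 / 2 = 247 years.
A: 1564.1 mm over 247 years gives 1564.1 / 247 ≈ 6.332 mm per year.
For B, 1400.2 / 6.332 = 221.13 years; at 2 density bands per year that is 221.13 × 2 ≈ 442 density bands.

442 density bands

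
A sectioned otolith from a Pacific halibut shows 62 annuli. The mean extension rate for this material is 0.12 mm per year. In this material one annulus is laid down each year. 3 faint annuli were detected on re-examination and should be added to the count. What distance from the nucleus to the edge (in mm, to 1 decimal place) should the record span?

Correcting the raw count gives 62 + 3 = 65 true annuli.
Length ≈ 0.12 × 65 = 7.8 mm.

7.8 mm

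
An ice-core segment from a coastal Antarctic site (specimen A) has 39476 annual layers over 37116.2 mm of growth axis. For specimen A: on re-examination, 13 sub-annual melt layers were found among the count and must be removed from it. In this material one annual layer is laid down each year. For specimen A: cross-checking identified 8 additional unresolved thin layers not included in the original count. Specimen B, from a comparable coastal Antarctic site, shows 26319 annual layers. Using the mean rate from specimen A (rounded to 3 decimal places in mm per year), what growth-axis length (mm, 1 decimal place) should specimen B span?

24739.9 mm

Specimen A: adjusted count: 39476 − 13 + 8 = 39471 annual layers.
A: Extension rate ≈ 37116.2 / 39471 = 0.940 mm per year.
For B, 0.940 mm/year × 26319 years = 24739.9 mm.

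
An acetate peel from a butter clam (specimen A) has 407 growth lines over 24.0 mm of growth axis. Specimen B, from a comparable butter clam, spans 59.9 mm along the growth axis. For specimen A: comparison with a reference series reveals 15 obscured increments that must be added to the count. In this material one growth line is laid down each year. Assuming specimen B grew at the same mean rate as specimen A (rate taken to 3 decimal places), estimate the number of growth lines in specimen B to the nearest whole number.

1051 growth lines

Specimen A: after corrections the count is 407 + 15 = 422 growth lines.
A: Extension rate ≈ 24.0 / 422 = 0.057 mm per year.
For B, 59.9 / 0.057 = 1050.88 years ≈ 1051 growth lines.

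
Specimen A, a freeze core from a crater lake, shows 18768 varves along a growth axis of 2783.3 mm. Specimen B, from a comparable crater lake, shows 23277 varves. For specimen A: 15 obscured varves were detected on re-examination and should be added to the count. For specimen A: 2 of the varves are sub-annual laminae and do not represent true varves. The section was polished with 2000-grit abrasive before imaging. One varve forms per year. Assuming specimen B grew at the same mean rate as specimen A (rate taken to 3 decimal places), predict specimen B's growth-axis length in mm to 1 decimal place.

Specimen A: after corrections the count is 18768 − 2 + 15 = 18781 varves.
A: Mean rate = 2783.3 mm / 18781 years ≈ 0.148 mm/year.
For B, 0.148 mm/year × 23277 years = 3445.0 mm.

3445.0 mm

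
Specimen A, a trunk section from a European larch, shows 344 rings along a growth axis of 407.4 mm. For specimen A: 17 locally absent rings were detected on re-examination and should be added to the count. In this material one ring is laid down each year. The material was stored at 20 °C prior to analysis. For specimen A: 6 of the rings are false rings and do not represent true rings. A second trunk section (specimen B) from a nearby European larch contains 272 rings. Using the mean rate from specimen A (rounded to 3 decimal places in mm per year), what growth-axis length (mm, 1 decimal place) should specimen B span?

Specimen A: true ring count = 344 − 6 + 17 = 355.
A: 407.4 mm over 355 years gives 407.4 / 355 ≈ 1.148 mm per year.
For B, 1.148 mm/year × 272 years = 312.3 mm.

312.3 mm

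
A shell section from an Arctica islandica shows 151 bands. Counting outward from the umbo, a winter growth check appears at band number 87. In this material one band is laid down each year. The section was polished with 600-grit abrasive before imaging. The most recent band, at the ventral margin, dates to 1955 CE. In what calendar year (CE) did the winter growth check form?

1891 CE

151 − 87 = 64 bands lie beyond the winter growth check toward the ventral margin.
1955 − 64 = 1891 CE.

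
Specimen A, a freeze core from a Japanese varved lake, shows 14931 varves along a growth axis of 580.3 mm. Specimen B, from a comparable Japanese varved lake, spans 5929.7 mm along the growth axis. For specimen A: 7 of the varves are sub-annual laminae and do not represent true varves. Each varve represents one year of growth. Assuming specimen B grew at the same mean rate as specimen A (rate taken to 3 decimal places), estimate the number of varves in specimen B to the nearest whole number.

152044 varves

Specimen A: true varve count = 14931 − 7 = 14924.
A: Extension rate ≈ 580.3 / 14924 = 0.039 mm per year.
For B, 5929.7 / 0.039 = 152043.59 years ≈ 152044 varves.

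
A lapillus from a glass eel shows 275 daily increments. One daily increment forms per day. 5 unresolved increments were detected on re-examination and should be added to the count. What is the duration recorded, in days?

Correcting the raw count gives 275 + 5 = 280 true daily increments.
At one daily increment per day, that is 280 days.

280 d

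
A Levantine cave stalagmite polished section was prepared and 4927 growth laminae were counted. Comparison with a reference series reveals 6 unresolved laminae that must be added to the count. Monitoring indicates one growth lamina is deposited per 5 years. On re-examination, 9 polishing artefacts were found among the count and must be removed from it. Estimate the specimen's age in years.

Correcting the raw count gives 4927 − 9 + 6 = 4924 true growth laminae.
Multiplying by 5 years per growth lamina: 4924 × 5 = 24620 years.

24620 yr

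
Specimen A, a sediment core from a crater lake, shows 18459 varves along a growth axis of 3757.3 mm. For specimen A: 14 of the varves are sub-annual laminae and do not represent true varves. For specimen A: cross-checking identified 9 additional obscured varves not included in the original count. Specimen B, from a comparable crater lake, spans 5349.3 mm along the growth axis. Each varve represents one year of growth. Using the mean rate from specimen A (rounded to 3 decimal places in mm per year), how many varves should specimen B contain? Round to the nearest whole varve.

26222 varves

Specimen A: true varve count = 18459 − 14 + 9 = 18454.
A: Extension rate ≈ 3757.3 / 18454 = 0.204 mm/yr.
Specimen B: 5349.3 mm / 0.204 mm per year = 26222.06 years ≈ 26222 varves.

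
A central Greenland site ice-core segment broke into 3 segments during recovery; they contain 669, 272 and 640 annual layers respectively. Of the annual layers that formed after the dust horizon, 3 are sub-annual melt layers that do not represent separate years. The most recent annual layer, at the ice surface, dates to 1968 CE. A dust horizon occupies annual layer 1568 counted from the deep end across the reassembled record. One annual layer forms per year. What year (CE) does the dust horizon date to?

Total annual layers = 669 + 272 + 640 = 1581.
1581 − 1568 = 13 annual layers lie beyond the dust horizon toward the ice surface.
Removing the 3 false annual layers leaves 13 − 3 = 10 true annual layers beyond the dust horizon.
Counting back 10 years from 1968 CE places the dust horizon in 1968 − 10 = 1958 CE.

1958 CE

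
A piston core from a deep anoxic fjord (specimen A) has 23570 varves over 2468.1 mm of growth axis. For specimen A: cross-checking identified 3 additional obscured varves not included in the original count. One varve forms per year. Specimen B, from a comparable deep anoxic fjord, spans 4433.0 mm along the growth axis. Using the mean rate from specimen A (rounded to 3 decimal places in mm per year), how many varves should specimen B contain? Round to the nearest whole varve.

Specimen A: correcting the raw count gives 23570 + 3 = 23573 true varves.
A: Extension rate ≈ 2468.1 / 23573 = 0.105 mm per year.
For B, 4433.0 / 0.105 = 42219.05 years ≈ 42219 varves.

42219 varves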